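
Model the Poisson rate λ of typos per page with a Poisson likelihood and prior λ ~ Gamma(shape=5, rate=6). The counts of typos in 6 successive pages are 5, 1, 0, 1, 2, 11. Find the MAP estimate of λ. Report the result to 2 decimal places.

λ̂_MAP = 2.00

Σxᵢ = 5+1+0+1+2+11 = 20, with n = 6.
Posterior ∝ λ^4e^(−6λ) · λ^20e^(−6λ) = λ^24e^(−12λ), i.e. Gamma(shape=25, rate=12).
The mode of a Gamma(a, b) with a ≥ 1 (shape–rate) is (a−1)/b = 24/12 ≈ 2.00.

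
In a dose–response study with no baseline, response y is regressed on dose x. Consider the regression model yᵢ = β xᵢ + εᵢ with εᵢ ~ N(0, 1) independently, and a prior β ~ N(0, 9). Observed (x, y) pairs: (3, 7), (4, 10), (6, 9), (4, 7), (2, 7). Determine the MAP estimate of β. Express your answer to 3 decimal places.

β̂_MAP = 1.936

log p(β | y) = −Σ(yᵢ − βxᵢ)²/(2·1) − β²/(2·9) + const.
Setting the derivative to zero: Σxᵢ(yᵢ − βxᵢ)/1 − β/9 = 0, so β = Σxᵢyᵢ / (Σxᵢ² + σ²/τ²).
Σxᵢyᵢ = 3·7 + 4·10 + 6·9 + 4·7 + 2·7 = 157; Σxᵢ² = 81; σ²/τ² = 1/9.
β̂_MAP = 157 / (81 + 1/9) = 157/(730/9) = 1413/730 ≈ 1.936.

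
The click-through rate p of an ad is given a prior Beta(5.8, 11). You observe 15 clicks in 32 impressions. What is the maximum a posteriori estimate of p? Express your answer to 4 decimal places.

p̂_MAP = 0.4231

Prior: Beta(5.8, 11).
Data: 15 successes in 32 trials. The binomial likelihood contributes p^15(1−p)^17, so the posterior is Beta(5.8+15, 11+17) = Beta(20.8, 28).
For Beta(a, b) with a, b > 1 the mode is (a−1)/(a+b−2) = 19.8/46.8 ≈ 0.4231.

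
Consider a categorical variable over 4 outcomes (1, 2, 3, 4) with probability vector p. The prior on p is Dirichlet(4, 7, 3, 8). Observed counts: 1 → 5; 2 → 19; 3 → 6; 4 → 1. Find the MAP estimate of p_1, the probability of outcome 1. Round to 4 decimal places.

MAP estimate: 0.1633

The posterior is Dirichlet(αᵢ + nᵢ) = Dirichlet(9, 26, 9, 9).
For a Dirichlet(a₁,…,a_K) with all aᵢ > 1, the mode has j-th component (aⱼ − 1)/(Σaᵢ − K).
Here Σaᵢ = 53 and K = 4, so p_1 = (9 − 1)/(53 − 4) = 8/49 ≈ 0.1633.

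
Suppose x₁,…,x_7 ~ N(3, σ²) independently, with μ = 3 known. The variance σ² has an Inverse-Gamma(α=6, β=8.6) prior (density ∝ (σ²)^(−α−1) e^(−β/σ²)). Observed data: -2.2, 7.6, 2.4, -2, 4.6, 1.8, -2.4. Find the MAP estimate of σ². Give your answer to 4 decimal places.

σ̂²_MAP = 5.9010

Sum of squared deviations about the known mean: SS = (-2.2−3)² + (7.6−3)² + (2.4−3)² + (-2−3)² + (4.6−3)² + (1.8−3)² + (-2.4−3)² = 106.72.
The Normal likelihood contributes (σ²)^(−n/2) exp(−SS/(2σ²)), so the posterior is Inverse-Gamma(α + n/2, β + SS/2) = Inverse-Gamma(9.5, 61.96).
The mode of Inverse-Gamma(a, b) is b/(a+1) = 61.96/10.5 ≈ 5.9010.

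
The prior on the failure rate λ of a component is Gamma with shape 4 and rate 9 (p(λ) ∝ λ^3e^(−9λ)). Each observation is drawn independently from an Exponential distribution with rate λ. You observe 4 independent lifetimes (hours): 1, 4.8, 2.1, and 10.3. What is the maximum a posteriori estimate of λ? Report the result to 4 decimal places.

λ̂_MAP = 0.2574

The Exponential(rate=λ) likelihood is ∝ λ^n e^(−λΣtᵢ). Here n = 4 and Σtᵢ = 1 + 4.8 + 2.1 + 10.3 = 18.2.
Posterior ∝ λ^3e^(−9λ) · λ^4e^(−18.2λ) = λ^7e^(−27.2λ), i.e. Gamma(8, 27.2).
Mode = (a−1)/b = 7/27.2 ≈ 0.2574.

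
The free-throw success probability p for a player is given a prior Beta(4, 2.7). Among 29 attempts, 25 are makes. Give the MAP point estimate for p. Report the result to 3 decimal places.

Prior: Beta(4, 2.7).
Data: 25 successes in 29 trials. The binomial likelihood contributes p^25(1−p)^4, so the posterior is Beta(4+25, 2.7+4) = Beta(29, 6.7).
For Beta(a, b) with a, b > 1 the mode is (a−1)/(a+b−2) = 28/33.7 ≈ 0.831.

p̂_MAP = 0.831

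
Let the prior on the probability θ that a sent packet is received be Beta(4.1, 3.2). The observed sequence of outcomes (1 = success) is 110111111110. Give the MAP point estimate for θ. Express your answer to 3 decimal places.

Prior: Beta(4.1, 3.2).
Data: 10 successes in 12 trials (from the sequence). The binomial likelihood contributes θ^10(1−θ)^2, so the posterior is Beta(4.1+10, 3.2+2) = Beta(14.1, 5.2).
For Beta(a, b) with a, b > 1 the mode is (a−1)/(a+b−2) = 13.1/17.3 ≈ 0.757.

θ̂_MAP = 0.757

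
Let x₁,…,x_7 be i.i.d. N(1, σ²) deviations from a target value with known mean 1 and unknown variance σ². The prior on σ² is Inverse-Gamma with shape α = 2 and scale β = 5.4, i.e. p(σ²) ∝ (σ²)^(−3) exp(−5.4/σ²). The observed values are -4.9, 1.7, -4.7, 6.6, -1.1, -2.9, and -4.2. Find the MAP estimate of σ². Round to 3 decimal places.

Sum of squared deviations about the known mean: SS = (-4.9−1)² + (1.7−1)² + (-4.7−1)² + (6.6−1)² + (-1.1−1)² + (-2.9−1)² + (-4.2−1)² = 145.81.
The Normal likelihood contributes (σ²)^(−n/2) exp(−SS/(2σ²)), so the posterior is Inverse-Gamma(α + n/2, β + SS/2) = Inverse-Gamma(5.5, 78.305).
The mode of Inverse-Gamma(a, b) is b/(a+1) = 78.305/6.5 ≈ 12.047.

σ̂²_MAP = 12.047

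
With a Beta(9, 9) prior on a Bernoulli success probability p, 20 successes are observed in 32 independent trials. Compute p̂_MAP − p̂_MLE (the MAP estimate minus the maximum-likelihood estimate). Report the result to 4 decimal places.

MAP − MLE = -0.0417

Posterior is Beta(29, 21); MAP = (29−1)/(50−2) = 28/48 ≈ 0.58333.
MLE ignores the prior: p̂_MLE = k/n = 20/32 ≈ 0.62500.
Difference = 28/48 − 20/32 = -1/24 ≈ -0.0417.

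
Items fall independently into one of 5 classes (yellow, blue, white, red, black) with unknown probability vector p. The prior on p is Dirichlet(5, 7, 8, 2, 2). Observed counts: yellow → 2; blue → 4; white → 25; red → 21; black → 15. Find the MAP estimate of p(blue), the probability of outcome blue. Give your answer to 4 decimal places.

MAP estimate of p(blue) = 0.1163

The posterior is Dirichlet(αᵢ + nᵢ) = Dirichlet(7, 11, 33, 23, 17).
For a Dirichlet(a₁,…,a_K) with all aᵢ > 1, the mode has j-th component (aⱼ − 1)/(Σaᵢ − K).
Here Σaᵢ = 91 and K = 5, so p(blue) = (11 − 1)/(91 − 5) = 10/86 ≈ 0.1163.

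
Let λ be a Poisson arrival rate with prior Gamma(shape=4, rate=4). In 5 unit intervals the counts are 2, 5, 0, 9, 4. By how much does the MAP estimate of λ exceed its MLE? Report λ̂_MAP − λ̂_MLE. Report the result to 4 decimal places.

MAP − MLE = -1.4444

Σxᵢ = 20. Posterior is Gamma(24, 9); MAP = (24−1)/9 = 23/9 ≈ 2.55556.
MLE = x̄ = 20/5 ≈ 4.00000.
Difference = 23/9 − 20/5 = -13/9 ≈ -1.4444.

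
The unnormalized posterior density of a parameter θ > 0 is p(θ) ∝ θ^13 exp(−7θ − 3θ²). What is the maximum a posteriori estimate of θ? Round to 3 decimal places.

ℓ'(θ) = 13/θ − 7 − 6θ. Setting this to zero and multiplying by θ: 6θ² + 7θ − 13 = 0.
θ = (−7 + √(7² + 4·6·13)) / (2·6) = (−7 + √361) / 12 = (−7 + 19)/12 = 1.
ℓ''(θ) = −13/θ² − 6 < 0, confirming a maximum.

θ̂_MAP = 1.000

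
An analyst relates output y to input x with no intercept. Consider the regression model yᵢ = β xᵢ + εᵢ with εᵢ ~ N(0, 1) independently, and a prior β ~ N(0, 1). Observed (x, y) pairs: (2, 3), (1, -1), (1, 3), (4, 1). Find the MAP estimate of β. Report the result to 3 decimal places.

β̂_MAP = 0.522

log p(β | y) = −Σ(yᵢ − βxᵢ)²/(2·1) − β²/(2·1) + const.
Setting the derivative to zero: Σxᵢ(yᵢ − βxᵢ)/1 − β/1 = 0, so β = Σxᵢyᵢ / (Σxᵢ² + σ²/τ²).
Σxᵢyᵢ = 2·3 + 1·(-1) + 1·3 + 4·1 = 12; Σxᵢ² = 22; σ²/τ² = 1.
β̂_MAP = 12 / (22 + 1) = 12/23 ≈ 0.522.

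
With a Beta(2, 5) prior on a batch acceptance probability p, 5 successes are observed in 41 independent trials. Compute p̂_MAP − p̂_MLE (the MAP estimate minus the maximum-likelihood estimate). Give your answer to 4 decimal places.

Posterior is Beta(7, 41); MAP = (7−1)/(48−2) = 6/46 ≈ 0.13043.
MLE ignores the prior: p̂_MLE = k/n = 5/41 ≈ 0.12195.
Difference = 6/46 − 5/41 = 8/943 ≈ 0.0085.

MAP − MLE = 0.0085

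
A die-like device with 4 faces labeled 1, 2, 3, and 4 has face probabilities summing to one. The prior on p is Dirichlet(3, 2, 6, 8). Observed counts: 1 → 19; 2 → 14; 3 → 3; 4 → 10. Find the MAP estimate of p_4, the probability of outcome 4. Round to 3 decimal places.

The posterior is Dirichlet(αᵢ + nᵢ) = Dirichlet(22, 16, 9, 18).
For a Dirichlet(a₁,…,a_K) with all aᵢ > 1, the mode has j-th component (aⱼ − 1)/(Σaᵢ − K).
Here Σaᵢ = 65 and K = 4, so p_4 = (18 − 1)/(65 − 4) = 17/61 ≈ 0.279.

MAP estimate: 0.279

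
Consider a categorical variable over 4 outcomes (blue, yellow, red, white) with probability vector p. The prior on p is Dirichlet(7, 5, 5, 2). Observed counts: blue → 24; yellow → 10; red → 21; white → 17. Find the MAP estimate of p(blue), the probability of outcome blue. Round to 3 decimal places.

The posterior is Dirichlet(αᵢ + nᵢ) = Dirichlet(31, 15, 26, 19).
For a Dirichlet(a₁,…,a_K) with all aᵢ > 1, the mode has j-th component (aⱼ − 1)/(Σaᵢ − K).
Here Σaᵢ = 91 and K = 4, so p(blue) = (31 − 1)/(91 − 4) = 30/87 ≈ 0.345.

MAP estimate of p(blue) = 0.345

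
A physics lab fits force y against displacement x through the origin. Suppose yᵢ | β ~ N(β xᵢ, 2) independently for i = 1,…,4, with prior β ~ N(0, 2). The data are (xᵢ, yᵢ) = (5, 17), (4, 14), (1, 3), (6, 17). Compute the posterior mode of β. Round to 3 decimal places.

log p(β | y) = −Σ(yᵢ − βxᵢ)²/(2·2) − β²/(2·2) + const.
Setting the derivative to zero: Σxᵢ(yᵢ − βxᵢ)/2 − β/2 = 0, so β = Σxᵢyᵢ / (Σxᵢ² + σ²/τ²).
Σxᵢyᵢ = 5·17 + 4·14 + 1·3 + 6·17 = 246; Σxᵢ² = 78; σ²/τ² = 1.
β̂_MAP = 246 / (78 + 1) = 246/79 ≈ 3.114.

β̂_MAP = 3.114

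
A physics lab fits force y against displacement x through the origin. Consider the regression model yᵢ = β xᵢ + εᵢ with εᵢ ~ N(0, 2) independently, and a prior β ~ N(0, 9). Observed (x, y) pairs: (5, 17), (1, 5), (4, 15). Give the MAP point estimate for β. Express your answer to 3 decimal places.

β̂_MAP = 3.553

log p(β | y) = −Σ(yᵢ − βxᵢ)²/(2·2) − β²/(2·9) + const.
Setting the derivative to zero: Σxᵢ(yᵢ − βxᵢ)/2 − β/9 = 0, so β = Σxᵢyᵢ / (Σxᵢ² + σ²/τ²).
Σxᵢyᵢ = 5·17 + 1·5 + 4·15 = 150; Σxᵢ² = 42; σ²/τ² = 2/9.
β̂_MAP = 150 / (42 + 2/9) = 150/(380/9) = 135/38 ≈ 3.553.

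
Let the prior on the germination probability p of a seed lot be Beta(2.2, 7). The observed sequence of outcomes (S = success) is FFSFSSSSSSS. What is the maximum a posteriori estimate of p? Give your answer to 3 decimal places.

Prior: Beta(2.2, 7).
Data: 8 successes in 11 trials (from the sequence). The binomial likelihood contributes p^8(1−p)^3, so the posterior is Beta(2.2+8, 7+3) = Beta(10.2, 10).
For Beta(a, b) with a, b > 1 the mode is (a−1)/(a+b−2) = 9.2/18.2 ≈ 0.505.

p̂_MAP = 0.505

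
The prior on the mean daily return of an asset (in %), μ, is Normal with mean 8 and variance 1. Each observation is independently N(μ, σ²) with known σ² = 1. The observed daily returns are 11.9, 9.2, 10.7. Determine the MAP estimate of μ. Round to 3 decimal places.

n = 3; x̄ = (11.9 + 9.2 + 10.7)/3 = 31.8/3 = 10.6.
For a Normal prior and Normal likelihood with known variance, the posterior is Normal; its mode equals its mean, the precision-weighted average.
Prior precision 1/σ₀² = 1/1 = 1; data precision n/σ² = 3/1 = 3.
μ̂ = (1·8 + 3·10.6) / (1 + 3) = 39.8/4 = 9.950.

μ̂_MAP = 9.950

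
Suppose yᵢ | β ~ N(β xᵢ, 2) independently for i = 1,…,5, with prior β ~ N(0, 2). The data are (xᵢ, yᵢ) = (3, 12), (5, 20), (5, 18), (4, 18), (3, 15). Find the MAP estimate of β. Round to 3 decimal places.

log p(β | y) = −Σ(yᵢ − βxᵢ)²/(2·2) − β²/(2·2) + const.
Setting the derivative to zero: Σxᵢ(yᵢ − βxᵢ)/2 − β/2 = 0, so β = Σxᵢyᵢ / (Σxᵢ² + σ²/τ²).
Σxᵢyᵢ = 3·12 + 5·20 + 5·18 + 4·18 + 3·15 = 343; Σxᵢ² = 84; σ²/τ² = 1.
β̂_MAP = 343 / (84 + 1) = 343/85 ≈ 4.035.

β̂_MAP = 4.035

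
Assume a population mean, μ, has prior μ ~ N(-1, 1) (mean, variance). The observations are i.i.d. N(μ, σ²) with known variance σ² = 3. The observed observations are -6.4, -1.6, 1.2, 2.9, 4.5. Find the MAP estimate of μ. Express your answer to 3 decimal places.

n = 5; x̄ = ((-6.4) + (-1.6) + 1.2 + 2.9 + 4.5)/5 = 0.6/5 = 0.12.
For a Normal prior and Normal likelihood with known variance, the posterior is Normal; its mode equals its mean, the precision-weighted average.
Prior precision 1/σ₀² = 1/1 = 1; data precision n/σ² = 5/3.
μ̂ = (1·(-1) + (5/3)·0.12) / (1 + 5/3) = (-0.8)/(8/3) = -0.300.

μ̂_MAP = -0.300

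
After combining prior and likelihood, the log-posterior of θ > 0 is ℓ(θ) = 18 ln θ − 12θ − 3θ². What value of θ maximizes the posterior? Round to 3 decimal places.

θ̂_MAP = 1.000

ℓ'(θ) = 18/θ − 12 − 6θ. Setting this to zero and multiplying by θ: 6θ² + 12θ − 18 = 0.
θ = (−12 + √(12² + 4·6·18)) / (2·6) = (−12 + √576) / 12 = (−12 + 24)/12 = 1.
ℓ''(θ) = −18/θ² − 6 < 0, confirming a maximum.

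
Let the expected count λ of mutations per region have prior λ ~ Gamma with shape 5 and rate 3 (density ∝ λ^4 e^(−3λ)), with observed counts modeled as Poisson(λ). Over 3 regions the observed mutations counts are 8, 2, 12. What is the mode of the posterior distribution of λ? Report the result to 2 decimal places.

Σxᵢ = 8+2+12 = 22, with n = 3.
Posterior ∝ λ^4e^(−3λ) · λ^22e^(−3λ) = λ^26e^(−6λ), i.e. Gamma(shape=27, rate=6).
The mode of a Gamma(a, b) with a ≥ 1 (shape–rate) is (a−1)/b = 26/6 ≈ 4.33.

λ̂_MAP = 4.33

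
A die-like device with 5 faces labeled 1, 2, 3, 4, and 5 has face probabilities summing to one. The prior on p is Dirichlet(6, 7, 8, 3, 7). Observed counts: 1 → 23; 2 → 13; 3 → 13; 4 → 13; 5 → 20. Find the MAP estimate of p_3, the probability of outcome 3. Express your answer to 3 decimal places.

The posterior is Dirichlet(αᵢ + nᵢ) = Dirichlet(29, 20, 21, 16, 27).
For a Dirichlet(a₁,…,a_K) with all aᵢ > 1, the mode has j-th component (aⱼ − 1)/(Σaᵢ − K).
Here Σaᵢ = 113 and K = 5, so p_3 = (21 − 1)/(113 − 5) = 20/108 ≈ 0.185.

MAP estimate: 0.185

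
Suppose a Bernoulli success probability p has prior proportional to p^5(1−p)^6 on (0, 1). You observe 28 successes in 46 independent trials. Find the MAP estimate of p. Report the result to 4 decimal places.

p̂_MAP = 0.5789

The prior density ∝ p^5(1−p)^6 is the kernel of Beta(6, 7).
Data: 28 successes in 46 trials. The binomial likelihood contributes p^28(1−p)^18, so the posterior is Beta(6+28, 7+18) = Beta(34, 25).
For Beta(a, b) with a, b > 1 the mode is (a−1)/(a+b−2) = 33/57 ≈ 0.5789.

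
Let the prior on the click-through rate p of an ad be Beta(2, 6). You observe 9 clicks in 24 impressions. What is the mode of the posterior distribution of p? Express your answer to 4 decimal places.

p̂_MAP = 0.3333

Prior: Beta(2, 6).
Data: 9 successes in 24 trials. The binomial likelihood contributes p^9(1−p)^15, so the posterior is Beta(2+9, 6+15) = Beta(11, 21).
For Beta(a, b) with a, b > 1 the mode is (a−1)/(a+b−2) = 10/30 ≈ 0.3333.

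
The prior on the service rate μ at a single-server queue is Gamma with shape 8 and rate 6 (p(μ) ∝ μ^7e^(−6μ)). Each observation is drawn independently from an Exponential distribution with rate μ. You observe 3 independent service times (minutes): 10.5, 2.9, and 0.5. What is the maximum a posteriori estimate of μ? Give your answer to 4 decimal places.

μ̂_MAP = 0.5025

The Exponential(rate=μ) likelihood is ∝ μ^n e^(−μΣtᵢ). Here n = 3 and Σtᵢ = 10.5 + 2.9 + 0.5 = 13.9.
Posterior ∝ μ^7e^(−6μ) · μ^3e^(−13.9μ) = μ^10e^(−19.9μ), i.e. Gamma(11, 19.9).
Mode = (a−1)/b = 10/19.9 ≈ 0.5025.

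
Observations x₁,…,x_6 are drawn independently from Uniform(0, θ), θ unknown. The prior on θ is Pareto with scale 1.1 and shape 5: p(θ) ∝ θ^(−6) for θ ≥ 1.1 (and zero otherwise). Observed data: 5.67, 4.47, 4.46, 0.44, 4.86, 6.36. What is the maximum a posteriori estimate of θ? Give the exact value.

The Uniform(0, θ) likelihood is θ^(−n) for θ ≥ max(xᵢ), zero otherwise. Here max(xᵢ) = 6.36.
Posterior ∝ θ^(−6) · θ^(−6) = θ^(−12) on θ ≥ max(1.1, 6.36) = 6.36.
This density is strictly decreasing in θ, so the posterior mode lies at the lower boundary of the support.

θ̂_MAP = 6.36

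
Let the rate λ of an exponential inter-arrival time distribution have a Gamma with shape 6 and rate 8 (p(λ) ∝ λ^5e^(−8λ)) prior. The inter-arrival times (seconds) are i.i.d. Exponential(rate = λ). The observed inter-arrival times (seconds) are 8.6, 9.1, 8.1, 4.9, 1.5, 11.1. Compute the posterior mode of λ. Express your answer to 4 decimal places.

The Exponential(rate=λ) likelihood is ∝ λ^n e^(−λΣtᵢ). Here n = 6 and Σtᵢ = 8.6 + 9.1 + 8.1 + 4.9 + 1.5 + 11.1 = 43.3.
Posterior ∝ λ^5e^(−8λ) · λ^6e^(−43.3λ) = λ^11e^(−51.3λ), i.e. Gamma(12, 51.3).
Mode = (a−1)/b = 11/51.3 ≈ 0.2144.

λ̂_MAP = 0.2144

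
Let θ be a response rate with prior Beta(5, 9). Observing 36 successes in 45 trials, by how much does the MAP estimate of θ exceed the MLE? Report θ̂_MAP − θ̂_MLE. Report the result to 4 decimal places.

Posterior is Beta(41, 18); MAP = (41−1)/(59−2) = 40/57 ≈ 0.70175.
MLE ignores the prior: θ̂_MLE = k/n = 36/45 ≈ 0.80000.
Difference = 40/57 − 36/45 = -28/285 ≈ -0.0982.

MAP − MLE = -0.0982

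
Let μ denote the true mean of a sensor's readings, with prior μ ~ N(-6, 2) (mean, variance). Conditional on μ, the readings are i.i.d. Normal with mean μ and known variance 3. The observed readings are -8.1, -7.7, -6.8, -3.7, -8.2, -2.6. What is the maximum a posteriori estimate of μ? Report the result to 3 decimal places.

μ̂_MAP = -6.147

n = 6; x̄ = ((-8.1) + (-7.7) + (-6.8) + (-3.7) + (-8.2) + (-2.6))/6 = -37.1/6 = -371/60 ≈ -6.1833.
For a Normal prior and Normal likelihood with known variance, the posterior is Normal; its mode equals its mean, the precision-weighted average.
Prior precision 1/σ₀² = 1/2 = 0.5; data precision n/σ² = 6/3 = 2.
μ̂ = (0.5·(-6) + 2·(-371/60)) / (0.5 + 2) = (-461/30)/2.5 = -461/75 ≈ -6.147.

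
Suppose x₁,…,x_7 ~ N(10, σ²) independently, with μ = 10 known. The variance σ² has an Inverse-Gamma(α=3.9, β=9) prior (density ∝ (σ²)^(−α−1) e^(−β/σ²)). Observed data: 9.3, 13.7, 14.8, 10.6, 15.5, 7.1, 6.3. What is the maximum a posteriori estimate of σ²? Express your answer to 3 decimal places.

σ̂²_MAP = 6.424

Sum of squared deviations about the known mean: SS = (9.3−10)² + (13.7−10)² + (14.8−10)² + (10.6−10)² + (15.5−10)² + (7.1−10)² + (6.3−10)² = 89.93.
The Normal likelihood contributes (σ²)^(−n/2) exp(−SS/(2σ²)), so the posterior is Inverse-Gamma(α + n/2, β + SS/2) = Inverse-Gamma(7.4, 53.965).
The mode of Inverse-Gamma(a, b) is b/(a+1) = 53.965/8.4 ≈ 6.424.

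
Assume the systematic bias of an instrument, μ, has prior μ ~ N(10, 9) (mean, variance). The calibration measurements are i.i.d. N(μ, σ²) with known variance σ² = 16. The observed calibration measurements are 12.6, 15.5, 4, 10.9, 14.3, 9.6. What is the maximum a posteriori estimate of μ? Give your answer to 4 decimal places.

n = 6; x̄ = (12.6 + 15.5 + 4 + 10.9 + 14.3 + 9.6)/6 = 66.9/6 = 11.15.
For a Normal prior and Normal likelihood with known variance, the posterior is Normal; its mode equals its mean, the precision-weighted average.
Prior precision 1/σ₀² = 1/9; data precision n/σ² = 6/16 = 0.375.
μ̂ = ((1/9)·10 + 0.375·11.15) / (1/9 + 0.375) = (7621/1440)/(35/72) = 7621/700 ≈ 10.8871.

μ̂_MAP = 10.8871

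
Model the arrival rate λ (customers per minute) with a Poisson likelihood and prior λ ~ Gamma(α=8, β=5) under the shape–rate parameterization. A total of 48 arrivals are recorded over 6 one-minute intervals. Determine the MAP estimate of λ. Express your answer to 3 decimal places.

Σxᵢ = 48, n = 6.
Posterior ∝ λ^7e^(−5λ) · λ^48e^(−6λ) = λ^55e^(−11λ), i.e. Gamma(shape=56, rate=11).
The mode of a Gamma(a, b) with a ≥ 1 (shape–rate) is (a−1)/b = 55/11 ≈ 5.000.

λ̂_MAP = 5.000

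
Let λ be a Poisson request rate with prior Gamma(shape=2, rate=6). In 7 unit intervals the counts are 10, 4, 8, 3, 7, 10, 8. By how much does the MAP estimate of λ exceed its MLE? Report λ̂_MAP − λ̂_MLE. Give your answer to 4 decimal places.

Σxᵢ = 50. Posterior is Gamma(52, 13); MAP = (52−1)/13 = 51/13 ≈ 3.92308.
MLE = x̄ = 50/7 ≈ 7.14286.
Difference = 51/13 − 50/7 = -293/91 ≈ -3.2198.

MAP − MLE = -3.2198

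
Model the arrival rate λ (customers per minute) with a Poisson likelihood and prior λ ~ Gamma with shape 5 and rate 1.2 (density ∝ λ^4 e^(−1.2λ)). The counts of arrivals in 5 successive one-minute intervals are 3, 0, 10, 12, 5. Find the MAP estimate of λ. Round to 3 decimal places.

λ̂_MAP = 5.484

Σxᵢ = 3+0+10+12+5 = 30, with n = 5.
Posterior ∝ λ^4e^(−1.2λ) · λ^30e^(−5λ) = λ^34e^(−6.2λ), i.e. Gamma(shape=35, rate=6.2).
The mode of a Gamma(a, b) with a ≥ 1 (shape–rate) is (a−1)/b = 34/6.2 ≈ 5.484.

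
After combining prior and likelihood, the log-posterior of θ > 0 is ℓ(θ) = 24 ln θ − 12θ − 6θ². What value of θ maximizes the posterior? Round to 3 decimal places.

ℓ'(θ) = 24/θ − 12 − 12θ. Setting this to zero and multiplying by θ: 12θ² + 12θ − 24 = 0.
θ = (−12 + √(12² + 4·12·24)) / (2·12) = (−12 + √1296) / 24 = (−12 + 36)/24 = 1.
ℓ''(θ) = −24/θ² − 12 < 0, confirming a maximum.

θ̂_MAP = 1.000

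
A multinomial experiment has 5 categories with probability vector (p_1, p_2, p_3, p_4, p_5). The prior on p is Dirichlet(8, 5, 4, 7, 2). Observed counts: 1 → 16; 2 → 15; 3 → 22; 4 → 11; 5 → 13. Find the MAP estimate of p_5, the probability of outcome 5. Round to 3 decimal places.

MAP estimate: 0.143

The posterior is Dirichlet(αᵢ + nᵢ) = Dirichlet(24, 20, 26, 18, 15).
For a Dirichlet(a₁,…,a_K) with all aᵢ > 1, the mode has j-th component (aⱼ − 1)/(Σaᵢ − K).
Here Σaᵢ = 103 and K = 5, so p_5 = (15 − 1)/(103 − 5) = 14/98 ≈ 0.143.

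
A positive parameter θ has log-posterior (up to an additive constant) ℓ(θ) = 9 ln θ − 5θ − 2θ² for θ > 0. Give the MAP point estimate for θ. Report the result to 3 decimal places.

ℓ'(θ) = 9/θ − 5 − 4θ. Setting this to zero and multiplying by θ: 4θ² + 5θ − 9 = 0.
θ = (−5 + √(5² + 4·4·9)) / (2·4) = (−5 + √169) / 8 = (−5 + 13)/8 = 1.
ℓ''(θ) = −9/θ² − 4 < 0, confirming a maximum.

θ̂_MAP = 1.000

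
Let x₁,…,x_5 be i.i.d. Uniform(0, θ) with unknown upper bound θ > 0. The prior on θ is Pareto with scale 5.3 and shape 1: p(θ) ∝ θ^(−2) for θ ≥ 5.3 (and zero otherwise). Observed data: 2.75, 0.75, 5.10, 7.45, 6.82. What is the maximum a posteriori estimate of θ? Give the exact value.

The Uniform(0, θ) likelihood is θ^(−n) for θ ≥ max(xᵢ), zero otherwise. Here max(xᵢ) = 7.45.
Posterior ∝ θ^(−2) · θ^(−5) = θ^(−7) on θ ≥ max(5.3, 7.45) = 7.45.
This density is strictly decreasing in θ, so the posterior mode lies at the lower boundary of the support.

θ̂_MAP = 7.45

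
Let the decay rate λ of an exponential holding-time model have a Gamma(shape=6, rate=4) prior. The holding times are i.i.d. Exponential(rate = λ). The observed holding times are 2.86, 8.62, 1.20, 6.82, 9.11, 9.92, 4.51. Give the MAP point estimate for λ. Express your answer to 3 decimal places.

λ̂_MAP = 0.255

The Exponential(rate=λ) likelihood is ∝ λ^n e^(−λΣtᵢ). Here n = 7 and Σtᵢ = 2.86 + 8.62 + 1.20 + 6.82 + 9.11 + 9.92 + 4.51 = 43.04.
Posterior ∝ λ^5e^(−4λ) · λ^7e^(−43.04λ) = λ^12e^(−47.04λ), i.e. Gamma(13, 47.04).
Mode = (a−1)/b = 12/47.04 ≈ 0.255.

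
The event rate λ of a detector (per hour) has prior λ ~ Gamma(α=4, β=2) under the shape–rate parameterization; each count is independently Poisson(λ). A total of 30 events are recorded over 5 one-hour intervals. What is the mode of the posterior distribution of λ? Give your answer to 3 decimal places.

Σxᵢ = 30, n = 5.
Posterior ∝ λ^3e^(−2λ) · λ^30e^(−5λ) = λ^33e^(−7λ), i.e. Gamma(shape=34, rate=7).
The mode of a Gamma(a, b) with a ≥ 1 (shape–rate) is (a−1)/b = 33/7 ≈ 4.714.

λ̂_MAP = 4.714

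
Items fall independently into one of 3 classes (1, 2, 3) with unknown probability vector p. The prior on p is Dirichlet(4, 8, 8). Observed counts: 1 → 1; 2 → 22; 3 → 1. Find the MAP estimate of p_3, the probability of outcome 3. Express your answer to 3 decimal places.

MAP estimate: 0.195

The posterior is Dirichlet(αᵢ + nᵢ) = Dirichlet(5, 30, 9).
For a Dirichlet(a₁,…,a_K) with all aᵢ > 1, the mode has j-th component (aⱼ − 1)/(Σaᵢ − K).
Here Σaᵢ = 44 and K = 3, so p_3 = (9 − 1)/(44 − 3) = 8/41 ≈ 0.195.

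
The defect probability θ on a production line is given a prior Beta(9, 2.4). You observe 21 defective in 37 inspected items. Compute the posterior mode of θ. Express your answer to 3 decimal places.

Prior: Beta(9, 2.4).
Data: 21 successes in 37 trials. The binomial likelihood contributes θ^21(1−θ)^16, so the posterior is Beta(9+21, 2.4+16) = Beta(30, 18.4).
For Beta(a, b) with a, b > 1 the mode is (a−1)/(a+b−2) = 29/46.4 ≈ 0.625.

θ̂_MAP = 0.625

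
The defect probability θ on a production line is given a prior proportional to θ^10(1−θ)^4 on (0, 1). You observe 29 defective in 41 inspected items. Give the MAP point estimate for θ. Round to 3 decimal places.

The prior density ∝ θ^10(1−θ)^4 is the kernel of Beta(11, 5).
Data: 29 successes in 41 trials. The binomial likelihood contributes θ^29(1−θ)^12, so the posterior is Beta(11+29, 5+12) = Beta(40, 17).
For Beta(a, b) with a, b > 1 the mode is (a−1)/(a+b−2) = 39/55 ≈ 0.709.

θ̂_MAP = 0.709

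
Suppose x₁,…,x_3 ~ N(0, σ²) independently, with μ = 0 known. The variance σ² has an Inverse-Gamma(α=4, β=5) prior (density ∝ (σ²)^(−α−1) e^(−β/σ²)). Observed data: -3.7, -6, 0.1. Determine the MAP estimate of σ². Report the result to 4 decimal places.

σ̂²_MAP = 4.5923

Sum of squared deviations about the known mean: SS = (-3.7−0)² + (-6−0)² + (0.1−0)² = 49.7.
The Normal likelihood contributes (σ²)^(−n/2) exp(−SS/(2σ²)), so the posterior is Inverse-Gamma(α + n/2, β + SS/2) = Inverse-Gamma(5.5, 29.85).
The mode of Inverse-Gamma(a, b) is b/(a+1) = 29.85/6.5 ≈ 4.5923.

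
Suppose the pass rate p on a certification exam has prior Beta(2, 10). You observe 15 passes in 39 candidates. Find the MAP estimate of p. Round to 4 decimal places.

Prior: Beta(2, 10).
Data: 15 successes in 39 trials. The binomial likelihood contributes p^15(1−p)^24, so the posterior is Beta(2+15, 10+24) = Beta(17, 34).
For Beta(a, b) with a, b > 1 the mode is (a−1)/(a+b−2) = 16/49 ≈ 0.3265.

p̂_MAP = 0.3265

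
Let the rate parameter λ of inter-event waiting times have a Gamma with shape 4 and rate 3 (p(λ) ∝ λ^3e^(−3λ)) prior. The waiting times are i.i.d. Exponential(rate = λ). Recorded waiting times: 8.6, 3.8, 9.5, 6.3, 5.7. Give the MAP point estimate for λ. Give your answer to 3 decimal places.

λ̂_MAP = 0.217

The Exponential(rate=λ) likelihood is ∝ λ^n e^(−λΣtᵢ). Here n = 5 and Σtᵢ = 8.6 + 3.8 + 9.5 + 6.3 + 5.7 = 33.9.
Posterior ∝ λ^3e^(−3λ) · λ^5e^(−33.9λ) = λ^8e^(−36.9λ), i.e. Gamma(9, 36.9).
Mode = (a−1)/b = 8/36.9 ≈ 0.217.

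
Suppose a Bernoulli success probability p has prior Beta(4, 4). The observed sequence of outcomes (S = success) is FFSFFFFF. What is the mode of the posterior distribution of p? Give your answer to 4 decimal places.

p̂_MAP = 0.2857

Prior: Beta(4, 4).
Data: 1 success in 8 trials (from the sequence). The binomial likelihood contributes p(1−p)^7, so the posterior is Beta(4+1, 4+7) = Beta(5, 11).
For Beta(a, b) with a, b > 1 the mode is (a−1)/(a+b−2) = 4/14 ≈ 0.2857.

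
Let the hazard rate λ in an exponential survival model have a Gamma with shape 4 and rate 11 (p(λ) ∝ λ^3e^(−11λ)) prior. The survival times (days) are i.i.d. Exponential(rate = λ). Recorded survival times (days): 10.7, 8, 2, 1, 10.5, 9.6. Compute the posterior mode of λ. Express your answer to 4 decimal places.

The Exponential(rate=λ) likelihood is ∝ λ^n e^(−λΣtᵢ). Here n = 6 and Σtᵢ = 10.7 + 8 + 2 + 1 + 10.5 + 9.6 = 41.8.
Posterior ∝ λ^3e^(−11λ) · λ^6e^(−41.8λ) = λ^9e^(−52.8λ), i.e. Gamma(10, 52.8).
Mode = (a−1)/b = 9/52.8 ≈ 0.1705.

λ̂_MAP = 0.1705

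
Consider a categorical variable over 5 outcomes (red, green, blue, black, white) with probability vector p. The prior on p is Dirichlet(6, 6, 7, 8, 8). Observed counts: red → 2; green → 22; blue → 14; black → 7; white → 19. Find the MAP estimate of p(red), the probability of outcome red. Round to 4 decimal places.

The posterior is Dirichlet(αᵢ + nᵢ) = Dirichlet(8, 28, 21, 15, 27).
For a Dirichlet(a₁,…,a_K) with all aᵢ > 1, the mode has j-th component (aⱼ − 1)/(Σaᵢ − K).
Here Σaᵢ = 99 and K = 5, so p(red) = (8 − 1)/(99 − 5) = 7/94 ≈ 0.0745.

MAP estimate of p(red) = 0.0745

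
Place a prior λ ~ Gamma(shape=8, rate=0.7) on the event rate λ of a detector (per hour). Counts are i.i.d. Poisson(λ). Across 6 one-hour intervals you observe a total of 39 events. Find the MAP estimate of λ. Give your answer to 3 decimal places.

λ̂_MAP = 6.866

Σxᵢ = 39, n = 6.
Posterior ∝ λ^7e^(−0.7λ) · λ^39e^(−6λ) = λ^46e^(−6.7λ), i.e. Gamma(shape=47, rate=6.7).
The mode of a Gamma(a, b) with a ≥ 1 (shape–rate) is (a−1)/b = 46/6.7 ≈ 6.866.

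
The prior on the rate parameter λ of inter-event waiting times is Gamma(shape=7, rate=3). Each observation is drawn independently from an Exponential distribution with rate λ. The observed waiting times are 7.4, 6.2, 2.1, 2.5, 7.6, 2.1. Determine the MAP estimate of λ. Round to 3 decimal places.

λ̂_MAP = 0.388

The Exponential(rate=λ) likelihood is ∝ λ^n e^(−λΣtᵢ). Here n = 6 and Σtᵢ = 7.4 + 6.2 + 2.1 + 2.5 + 7.6 + 2.1 = 27.9.
Posterior ∝ λ^6e^(−3λ) · λ^6e^(−27.9λ) = λ^12e^(−30.9λ), i.e. Gamma(13, 30.9).
Mode = (a−1)/b = 12/30.9 ≈ 0.388.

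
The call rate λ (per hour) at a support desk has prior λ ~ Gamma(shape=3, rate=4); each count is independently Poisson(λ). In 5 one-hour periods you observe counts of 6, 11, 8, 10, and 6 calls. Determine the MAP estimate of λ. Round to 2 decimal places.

λ̂_MAP = 4.78

Σxᵢ = 6+11+8+10+6 = 41, with n = 5.
Posterior ∝ λ^2e^(−4λ) · λ^41e^(−5λ) = λ^43e^(−9λ), i.e. Gamma(shape=44, rate=9).
The mode of a Gamma(a, b) with a ≥ 1 (shape–rate) is (a−1)/b = 43/9 ≈ 4.78.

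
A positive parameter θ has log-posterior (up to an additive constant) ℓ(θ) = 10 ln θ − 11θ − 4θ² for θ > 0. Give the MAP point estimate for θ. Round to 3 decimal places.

θ̂_MAP = 0.625

ℓ'(θ) = 10/θ − 11 − 8θ. Setting this to zero and multiplying by θ: 8θ² + 11θ − 10 = 0.
θ = (−11 + √(11² + 4·8·10)) / (2·8) = (−11 + √441) / 16 = (−11 + 21)/16 = 5/8.
ℓ''(θ) = −10/θ² − 8 < 0, confirming a maximum.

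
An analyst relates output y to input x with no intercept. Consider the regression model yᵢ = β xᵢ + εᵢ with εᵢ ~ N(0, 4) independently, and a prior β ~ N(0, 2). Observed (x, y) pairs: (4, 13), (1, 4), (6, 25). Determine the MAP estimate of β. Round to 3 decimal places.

log p(β | y) = −Σ(yᵢ − βxᵢ)²/(2·4) − β²/(2·2) + const.
Setting the derivative to zero: Σxᵢ(yᵢ − βxᵢ)/4 − β/2 = 0, so β = Σxᵢyᵢ / (Σxᵢ² + σ²/τ²).
Σxᵢyᵢ = 4·13 + 1·4 + 6·25 = 206; Σxᵢ² = 53; σ²/τ² = 2.
β̂_MAP = 206 / (53 + 2) = 206/55 ≈ 3.745.

β̂_MAP = 3.745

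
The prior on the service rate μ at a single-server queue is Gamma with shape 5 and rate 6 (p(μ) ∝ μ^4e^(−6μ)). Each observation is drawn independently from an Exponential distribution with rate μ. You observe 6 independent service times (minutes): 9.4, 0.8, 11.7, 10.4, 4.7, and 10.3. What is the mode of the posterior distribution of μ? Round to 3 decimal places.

μ̂_MAP = 0.188

The Exponential(rate=μ) likelihood is ∝ μ^n e^(−μΣtᵢ). Here n = 6 and Σtᵢ = 9.4 + 0.8 + 11.7 + 10.4 + 4.7 + 10.3 = 47.3.
Posterior ∝ μ^4e^(−6μ) · μ^6e^(−47.3μ) = μ^10e^(−53.3μ), i.e. Gamma(11, 53.3).
Mode = (a−1)/b = 10/53.3 ≈ 0.188.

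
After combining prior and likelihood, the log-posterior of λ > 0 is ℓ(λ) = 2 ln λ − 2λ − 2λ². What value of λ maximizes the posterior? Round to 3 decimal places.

λ̂_MAP = 0.500

ℓ'(λ) = 2/λ − 2 − 4λ. Setting this to zero and multiplying by λ: 4λ² + 2λ − 2 = 0.
λ = (−2 + √(2² + 4·4·2)) / (2·4) = (−2 + √36) / 8 = (−2 + 6)/8 = 1/2.
ℓ''(λ) = −2/λ² − 4 < 0, confirming a maximum.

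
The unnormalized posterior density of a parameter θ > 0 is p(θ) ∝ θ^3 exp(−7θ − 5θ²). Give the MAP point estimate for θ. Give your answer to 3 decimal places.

θ̂_MAP = 0.300

ℓ'(θ) = 3/θ − 7 − 10θ. Setting this to zero and multiplying by θ: 10θ² + 7θ − 3 = 0.
θ = (−7 + √(7² + 4·10·3)) / (2·10) = (−7 + √169) / 20 = (−7 + 13)/20 = 3/10.
ℓ''(θ) = −3/θ² − 10 < 0, confirming a maximum.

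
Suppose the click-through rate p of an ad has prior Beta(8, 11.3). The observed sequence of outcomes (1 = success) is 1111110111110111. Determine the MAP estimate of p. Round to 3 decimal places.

Prior: Beta(8, 11.3).
Data: 14 successes in 16 trials (from the sequence). The binomial likelihood contributes p^14(1−p)^2, so the posterior is Beta(8+14, 11.3+2) = Beta(22, 13.3).
For Beta(a, b) with a, b > 1 the mode is (a−1)/(a+b−2) = 21/33.3 ≈ 0.631.

p̂_MAP = 0.631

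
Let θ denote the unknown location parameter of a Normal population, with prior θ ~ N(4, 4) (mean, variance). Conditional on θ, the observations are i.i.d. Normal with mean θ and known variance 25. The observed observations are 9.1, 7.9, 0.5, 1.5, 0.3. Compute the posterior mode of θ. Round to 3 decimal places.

n = 5; x̄ = (9.1 + 7.9 + 0.5 + 1.5 + 0.3)/5 = 19.3/5 = 3.86.
For a Normal prior and Normal likelihood with known variance, the posterior is Normal; its mode equals its mean, the precision-weighted average.
Prior precision 1/σ₀² = 1/4 = 0.25; data precision n/σ² = 5/25 = 0.2.
θ̂ = (0.25·4 + 0.2·3.86) / (0.25 + 0.2) = 1.772/0.45 = 886/225 ≈ 3.938.

θ̂_MAP = 3.938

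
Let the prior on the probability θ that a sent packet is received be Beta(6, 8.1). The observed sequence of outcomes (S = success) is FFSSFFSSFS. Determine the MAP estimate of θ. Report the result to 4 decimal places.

Prior: Beta(6, 8.1).
Data: 5 successes in 10 trials (from the sequence). The binomial likelihood contributes θ^5(1−θ)^5, so the posterior is Beta(6+5, 8.1+5) = Beta(11, 13.1).
For Beta(a, b) with a, b > 1 the mode is (a−1)/(a+b−2) = 10/22.1 ≈ 0.4525.

θ̂_MAP = 0.4525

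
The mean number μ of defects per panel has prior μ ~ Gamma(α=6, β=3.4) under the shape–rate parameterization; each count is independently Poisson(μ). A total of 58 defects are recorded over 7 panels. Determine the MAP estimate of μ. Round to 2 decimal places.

μ̂_MAP = 6.06

Σxᵢ = 58, n = 7.
Posterior ∝ μ^5e^(−3.4μ) · μ^58e^(−7μ) = μ^63e^(−10.4μ), i.e. Gamma(shape=64, rate=10.4).
The mode of a Gamma(a, b) with a ≥ 1 (shape–rate) is (a−1)/b = 63/10.4 ≈ 6.06.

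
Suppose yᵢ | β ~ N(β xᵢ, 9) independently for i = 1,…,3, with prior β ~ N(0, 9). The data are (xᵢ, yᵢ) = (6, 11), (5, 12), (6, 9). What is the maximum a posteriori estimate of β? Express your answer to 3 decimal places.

log p(β | y) = −Σ(yᵢ − βxᵢ)²/(2·9) − β²/(2·9) + const.
Setting the derivative to zero: Σxᵢ(yᵢ − βxᵢ)/9 − β/9 = 0, so β = Σxᵢyᵢ / (Σxᵢ² + σ²/τ²).
Σxᵢyᵢ = 6·11 + 5·12 + 6·9 = 180; Σxᵢ² = 97; σ²/τ² = 1.
β̂_MAP = 180 / (97 + 1) = 180/98 ≈ 1.837.

β̂_MAP = 1.837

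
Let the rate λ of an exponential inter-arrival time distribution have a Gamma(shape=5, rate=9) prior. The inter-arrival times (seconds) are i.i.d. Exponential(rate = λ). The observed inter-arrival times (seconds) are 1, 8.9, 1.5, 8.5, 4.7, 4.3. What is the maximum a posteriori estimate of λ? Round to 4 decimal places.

The Exponential(rate=λ) likelihood is ∝ λ^n e^(−λΣtᵢ). Here n = 6 and Σtᵢ = 1 + 8.9 + 1.5 + 8.5 + 4.7 + 4.3 = 28.9.
Posterior ∝ λ^4e^(−9λ) · λ^6e^(−28.9λ) = λ^10e^(−37.9λ), i.e. Gamma(11, 37.9).
Mode = (a−1)/b = 10/37.9 ≈ 0.2639.

λ̂_MAP = 0.2639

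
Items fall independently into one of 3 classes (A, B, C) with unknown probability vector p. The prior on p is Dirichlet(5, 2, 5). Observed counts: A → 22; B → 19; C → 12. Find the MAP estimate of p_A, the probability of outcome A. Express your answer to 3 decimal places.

The posterior is Dirichlet(αᵢ + nᵢ) = Dirichlet(27, 21, 17).
For a Dirichlet(a₁,…,a_K) with all aᵢ > 1, the mode has j-th component (aⱼ − 1)/(Σaᵢ − K).
Here Σaᵢ = 65 and K = 3, so p_A = (27 − 1)/(65 − 3) = 26/62 ≈ 0.419.

MAP estimate of p_A = 0.419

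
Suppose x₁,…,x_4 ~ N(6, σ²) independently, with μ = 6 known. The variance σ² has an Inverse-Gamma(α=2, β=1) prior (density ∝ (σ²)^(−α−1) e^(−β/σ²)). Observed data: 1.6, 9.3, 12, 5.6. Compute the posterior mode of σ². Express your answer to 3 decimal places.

Sum of squared deviations about the known mean: SS = (1.6−6)² + (9.3−6)² + (12−6)² + (5.6−6)² = 66.41.
The Normal likelihood contributes (σ²)^(−n/2) exp(−SS/(2σ²)), so the posterior is Inverse-Gamma(α + n/2, β + SS/2) = Inverse-Gamma(4, 34.205).
The mode of Inverse-Gamma(a, b) is b/(a+1) = 34.205/5 ≈ 6.841.

σ̂²_MAP = 6.841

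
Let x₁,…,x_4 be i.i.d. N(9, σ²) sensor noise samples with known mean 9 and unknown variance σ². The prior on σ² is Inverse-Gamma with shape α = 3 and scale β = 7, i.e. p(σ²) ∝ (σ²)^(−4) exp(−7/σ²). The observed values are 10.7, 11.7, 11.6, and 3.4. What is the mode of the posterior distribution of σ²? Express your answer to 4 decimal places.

σ̂²_MAP = 5.1917

Sum of squared deviations about the known mean: SS = (10.7−9)² + (11.7−9)² + (11.6−9)² + (3.4−9)² = 48.3.
The Normal likelihood contributes (σ²)^(−n/2) exp(−SS/(2σ²)), so the posterior is Inverse-Gamma(α + n/2, β + SS/2) = Inverse-Gamma(5, 31.15).
The mode of Inverse-Gamma(a, b) is b/(a+1) = 31.15/6 ≈ 5.1917.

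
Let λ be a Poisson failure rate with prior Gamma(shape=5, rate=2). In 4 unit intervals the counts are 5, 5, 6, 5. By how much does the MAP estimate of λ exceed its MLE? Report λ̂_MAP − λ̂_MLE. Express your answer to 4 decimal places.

Σxᵢ = 21. Posterior is Gamma(26, 6); MAP = (26−1)/6 = 25/6 ≈ 4.16667.
MLE = x̄ = 21/4 ≈ 5.25000.
Difference = 25/6 − 21/4 = -13/12 ≈ -1.0833.

MAP − MLE = -1.0833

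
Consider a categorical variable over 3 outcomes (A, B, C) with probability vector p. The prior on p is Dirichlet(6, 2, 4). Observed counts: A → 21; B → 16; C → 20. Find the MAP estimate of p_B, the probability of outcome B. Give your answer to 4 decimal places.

MAP estimate of p_B = 0.2576

The posterior is Dirichlet(αᵢ + nᵢ) = Dirichlet(27, 18, 24).
For a Dirichlet(a₁,…,a_K) with all aᵢ > 1, the mode has j-th component (aⱼ − 1)/(Σaᵢ − K).
Here Σaᵢ = 69 and K = 3, so p_B = (18 − 1)/(69 − 3) = 17/66 ≈ 0.2576.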